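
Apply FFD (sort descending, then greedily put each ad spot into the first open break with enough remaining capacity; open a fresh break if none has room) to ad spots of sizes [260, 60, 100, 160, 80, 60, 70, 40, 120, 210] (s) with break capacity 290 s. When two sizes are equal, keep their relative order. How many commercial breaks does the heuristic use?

Sorted descending: 260, 210, 160, 120, 100, 80, 70, 60, 60, 40.
  260 → break 1 (new)  [load 260/290]
  210 → break 2 (new)  [load 210/290]
  160 → break 3 (new)  [load 160/290]
  120 → break 3  [load 280/290]
  100 → break 4 (new)  [load 100/290]
  80 → break 2  [load 290/290]
  70 → break 4  [load 170/290]
  60 → break 4  [load 230/290]
  60 → break 4  [load 290/290]
  40 → break 5 (new)  [load 40/290]
5 commercial breaks opened.

5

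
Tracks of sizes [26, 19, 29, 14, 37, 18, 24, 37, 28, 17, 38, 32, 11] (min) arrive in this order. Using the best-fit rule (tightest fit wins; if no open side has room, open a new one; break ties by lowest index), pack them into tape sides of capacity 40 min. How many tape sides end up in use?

  26 → side 1 (new)  [load 26/40]
  19 → side 2 (new)  [load 19/40]
  29 → side 3 (new)  [load 29/40]
  14 → side 1  [load 40/40]
  37 → side 4 (new)  [load 37/40]
  18 → side 2  [load 37/40]
  24 → side 5 (new)  [load 24/40]
  37 → side 6 (new)  [load 37/40]
  28 → side 7 (new)  [load 28/40]
  17 → side 8 (new)  [load 17/40]
  38 → side 9 (new)  [load 38/40]
  32 → side 10 (new)  [load 32/40]
  11 → side 3  [load 40/40]
10 tape sides opened.

10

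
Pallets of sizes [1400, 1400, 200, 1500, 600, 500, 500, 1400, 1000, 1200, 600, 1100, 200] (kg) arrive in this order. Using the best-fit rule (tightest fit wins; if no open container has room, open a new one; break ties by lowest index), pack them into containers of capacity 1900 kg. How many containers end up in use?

8

  1400 → container 1 (new)  [load 1400/1900]
  1400 → container 2 (new)  [load 1400/1900]
  200 → container 1  [load 1600/1900]
  1500 → container 3 (new)  [load 1500/1900]
  600 → container 4 (new)  [load 600/1900]
  500 → container 2  [load 1900/1900]
  500 → container 4  [load 1100/1900]
  1400 → container 5 (new)  [load 1400/1900]
  1000 → container 6 (new)  [load 1000/1900]
  1200 → container 7 (new)  [load 1200/1900]
  600 → container 7  [load 1800/1900]
  1100 → container 8 (new)  [load 1100/1900]
  200 → container 1  [load 1800/1900]
8 containers opened.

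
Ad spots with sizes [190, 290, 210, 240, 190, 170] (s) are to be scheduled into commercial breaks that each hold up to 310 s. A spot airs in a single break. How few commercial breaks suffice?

6

Total = 290 + 240 + 210 + 190 + 190 + 170 = 1290 s.
Lower bound: ⌈1290/310⌉ = 5 commercial breaks.
Also, 6 ad spots each exceed 155 s, and no two of those can share a break, so at least 6 commercial breaks are needed.
A packing using 6 commercial breaks:
  break 1: 290 = 290
  break 2: 240 = 240
  break 3: 210 = 210
  break 4: 190 = 190
  break 5: 190 = 190
  break 6: 170 = 170
This matches the lower bound, so 6 is optimal.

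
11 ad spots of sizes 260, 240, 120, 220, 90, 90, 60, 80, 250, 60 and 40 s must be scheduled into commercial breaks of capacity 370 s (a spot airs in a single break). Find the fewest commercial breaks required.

Total = 260 + 250 + 240 + 220 + 120 + 90 + 90 + 80 + 60 + 60 + 40 = 1510 s.
Lower bound: ⌈1510/370⌉ = 5 commercial breaks.
A packing using 5 commercial breaks:
  break 1: 260 + 90 = 350
  break 2: 250 + 120 = 370
  break 3: 240 + 90 + 40 = 370
  break 4: 220 + 80 + 60 = 360
  break 5: 60 = 60
This matches the lower bound, so 5 is optimal.

5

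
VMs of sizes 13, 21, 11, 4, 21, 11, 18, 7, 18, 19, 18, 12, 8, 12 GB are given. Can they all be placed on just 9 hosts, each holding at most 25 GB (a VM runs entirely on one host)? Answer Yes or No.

A valid assignment using 9 hosts:
  host 1: 21 + 4 = 25
  host 2: 21 = 21
  host 3: 19 = 19
  host 4: 18 + 7 = 25
  host 5: 18 = 18
  host 6: 18 = 18
  host 7: 13 + 12 = 25
  host 8: 12 + 11 = 23
  host 9: 11 + 8 = 19
Every load is within 25 GB, so 9 hosts suffice.

Yes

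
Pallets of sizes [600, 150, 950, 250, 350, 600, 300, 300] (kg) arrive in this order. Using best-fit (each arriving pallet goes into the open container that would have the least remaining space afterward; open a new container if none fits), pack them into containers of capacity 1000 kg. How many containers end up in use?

  600 → container 1 (new)  [load 600/1000]
  150 → container 1  [load 750/1000]
  950 → container 2 (new)  [load 950/1000]
  250 → container 1  [load 1000/1000]
  350 → container 3 (new)  [load 350/1000]
  600 → container 3  [load 950/1000]
  300 → container 4 (new)  [load 300/1000]
  300 → container 4  [load 600/1000]
4 containers opened.

4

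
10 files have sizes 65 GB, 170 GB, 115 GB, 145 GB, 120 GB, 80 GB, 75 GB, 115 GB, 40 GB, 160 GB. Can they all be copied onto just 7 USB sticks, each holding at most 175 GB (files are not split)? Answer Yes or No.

No

Total = 1085 GB; ⌈1085/175⌉ = 7.
The bound of 7 does not rule out 7, but exhaustive search shows no assignment into 7 USB sticks of capacity 175 GB exists — the minimum is 8.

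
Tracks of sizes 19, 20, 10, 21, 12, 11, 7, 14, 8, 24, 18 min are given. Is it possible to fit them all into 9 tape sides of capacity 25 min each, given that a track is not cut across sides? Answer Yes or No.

A valid assignment using 8 tape sides:
  side 1: 24 = 24
  side 2: 21 = 21
  side 3: 20 = 20
  side 4: 19 = 19
  side 5: 18 + 7 = 25
  side 6: 14 + 11 = 25
  side 7: 12 + 10 = 22
  side 8: 8 = 8
That uses only 8 ≤ 9, so 9 tape sides are enough.

Yes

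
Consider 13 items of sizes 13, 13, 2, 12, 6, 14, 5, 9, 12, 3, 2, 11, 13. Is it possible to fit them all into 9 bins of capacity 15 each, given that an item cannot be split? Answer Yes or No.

Yes

A valid assignment using 9 bins:
  bin 1: 14 = 14
  bin 2: 13 + 2 = 15
  bin 3: 13 + 2 = 15
  bin 4: 13 = 13
  bin 5: 12 + 3 = 15
  bin 6: 12 = 12
  bin 7: 11 = 11
  bin 8: 9 + 6 = 15
  bin 9: 5 = 5
Every load is within 15, so 9 bins suffice.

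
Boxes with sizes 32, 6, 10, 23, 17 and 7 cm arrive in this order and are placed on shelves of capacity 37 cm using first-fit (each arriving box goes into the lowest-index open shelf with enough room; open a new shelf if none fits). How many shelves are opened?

3

  32 → shelf 1 (new)  [load 32/37]
  6 → shelf 2 (new)  [load 6/37]
  10 → shelf 2  [load 16/37]
  23 → shelf 3 (new)  [load 23/37]
  17 → shelf 2  [load 33/37]
  7 → shelf 3  [load 30/37]
3 shelves opened.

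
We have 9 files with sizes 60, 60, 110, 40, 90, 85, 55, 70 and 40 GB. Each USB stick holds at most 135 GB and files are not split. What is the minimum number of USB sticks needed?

Total = 110 + 90 + 85 + 70 + 60 + 60 + 55 + 40 + 40 = 610 GB.
Lower bound: ⌈610/135⌉ = 5 USB sticks.
A packing using 5 USB sticks:
  USB stick 1: 110 = 110
  USB stick 2: 90 + 40 = 130
  USB stick 3: 85 + 40 = 125
  USB stick 4: 70 + 60 = 130
  USB stick 5: 60 + 55 = 115
This matches the lower bound, so 5 is optimal.

5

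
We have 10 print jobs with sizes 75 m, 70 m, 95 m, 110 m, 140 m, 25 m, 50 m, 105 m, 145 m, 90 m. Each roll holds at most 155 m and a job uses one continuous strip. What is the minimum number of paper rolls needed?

7

Total = 145 + 140 + 110 + 105 + 95 + 90 + 75 + 70 + 50 + 25 = 905 m.
Lower bound: ⌈905/155⌉ = 6 paper rolls.
A packing using 7 paper rolls:
  roll 1: 145 = 145
  roll 2: 140 = 140
  roll 3: 110 + 25 = 135
  roll 4: 105 + 50 = 155
  roll 5: 95 = 95
  roll 6: 90 = 90
  roll 7: 75 + 70 = 145
No arrangement into 6 paper rolls stays within capacity, so 7 is optimal.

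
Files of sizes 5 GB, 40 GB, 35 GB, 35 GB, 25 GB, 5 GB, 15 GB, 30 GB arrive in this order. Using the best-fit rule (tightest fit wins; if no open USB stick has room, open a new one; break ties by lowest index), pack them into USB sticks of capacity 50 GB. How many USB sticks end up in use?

5

  5 → USB stick 1 (new)  [load 5/50]
  40 → USB stick 1  [load 45/50]
  35 → USB stick 2 (new)  [load 35/50]
  35 → USB stick 3 (new)  [load 35/50]
  25 → USB stick 4 (new)  [load 25/50]
  5 → USB stick 1  [load 50/50]
  15 → USB stick 2  [load 50/50]
  30 → USB stick 5 (new)  [load 30/50]
5 USB sticks opened.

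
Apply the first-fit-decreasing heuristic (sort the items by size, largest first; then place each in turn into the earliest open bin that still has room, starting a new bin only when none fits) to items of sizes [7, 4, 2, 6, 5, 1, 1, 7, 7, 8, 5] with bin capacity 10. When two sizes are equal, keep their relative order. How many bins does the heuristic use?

Sorted descending: 8, 7, 7, 7, 6, 5, 5, 4, 2, 1, 1.
  8 → bin 1 (new)  [load 8/10]
  7 → bin 2 (new)  [load 7/10]
  7 → bin 3 (new)  [load 7/10]
  7 → bin 4 (new)  [load 7/10]
  6 → bin 5 (new)  [load 6/10]
  5 → bin 6 (new)  [load 5/10]
  5 → bin 6  [load 10/10]
  4 → bin 5  [load 10/10]
  2 → bin 1  [load 10/10]
  1 → bin 2  [load 8/10]
  1 → bin 2  [load 9/10]
6 bins opened.

6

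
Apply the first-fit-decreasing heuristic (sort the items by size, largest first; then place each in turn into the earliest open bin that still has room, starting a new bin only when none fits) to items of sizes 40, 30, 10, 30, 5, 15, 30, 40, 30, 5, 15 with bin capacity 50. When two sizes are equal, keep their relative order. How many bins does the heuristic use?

Sorted descending: 40, 40, 30, 30, 30, 30, 15, 15, 10, 5, 5.
  40 → bin 1 (new)  [load 40/50]
  40 → bin 2 (new)  [load 40/50]
  30 → bin 3 (new)  [load 30/50]
  30 → bin 4 (new)  [load 30/50]
  30 → bin 5 (new)  [load 30/50]
  30 → bin 6 (new)  [load 30/50]
  15 → bin 3  [load 45/50]
  15 → bin 4  [load 45/50]
  10 → bin 1  [load 50/50]
  5 → bin 2  [load 45/50]
  5 → bin 2  [load 50/50]
6 bins opened.

6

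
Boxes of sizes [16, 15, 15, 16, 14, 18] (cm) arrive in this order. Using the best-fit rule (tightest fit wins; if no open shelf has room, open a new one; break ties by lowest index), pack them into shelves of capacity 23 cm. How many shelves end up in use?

  16 → shelf 1 (new)  [load 16/23]
  15 → shelf 2 (new)  [load 15/23]
  15 → shelf 3 (new)  [load 15/23]
  16 → shelf 4 (new)  [load 16/23]
  14 → shelf 5 (new)  [load 14/23]
  18 → shelf 6 (new)  [load 18/23]
6 shelves opened.

6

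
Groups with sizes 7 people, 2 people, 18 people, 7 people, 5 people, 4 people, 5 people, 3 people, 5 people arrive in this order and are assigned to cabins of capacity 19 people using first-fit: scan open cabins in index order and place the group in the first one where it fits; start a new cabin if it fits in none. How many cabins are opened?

3

  7 → cabin 1 (new)  [load 7/19]
  2 → cabin 1  [load 9/19]
  18 → cabin 2 (new)  [load 18/19]
  7 → cabin 1  [load 16/19]
  5 → cabin 3 (new)  [load 5/19]
  4 → cabin 3  [load 9/19]
  5 → cabin 3  [load 14/19]
  3 → cabin 1  [load 19/19]
  5 → cabin 3  [load 19/19]
3 cabins opened.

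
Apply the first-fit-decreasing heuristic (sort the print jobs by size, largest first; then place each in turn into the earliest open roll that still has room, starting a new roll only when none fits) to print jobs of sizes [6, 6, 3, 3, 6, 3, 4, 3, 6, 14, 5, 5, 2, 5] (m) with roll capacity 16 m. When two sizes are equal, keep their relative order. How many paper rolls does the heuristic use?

Sorted descending: 14, 6, 6, 6, 6, 5, 5, 5, 4, 3, 3, 3, 3, 2.
  14 → roll 1 (new)  [load 14/16]
  6 → roll 2 (new)  [load 6/16]
  6 → roll 2  [load 12/16]
  6 → roll 3 (new)  [load 6/16]
  6 → roll 3  [load 12/16]
  5 → roll 4 (new)  [load 5/16]
  5 → roll 4  [load 10/16]
  5 → roll 4  [load 15/16]
  4 → roll 2  [load 16/16]
  3 → roll 3  [load 15/16]
  3 → roll 5 (new)  [load 3/16]
  3 → roll 5  [load 6/16]
  3 → roll 5  [load 9/16]
  2 → roll 1  [load 16/16]
5 paper rolls opened.

5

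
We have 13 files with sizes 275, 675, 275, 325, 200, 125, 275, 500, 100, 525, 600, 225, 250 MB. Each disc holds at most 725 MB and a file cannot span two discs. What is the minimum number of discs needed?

7

Total = 675 + 600 + 525 + 500 + 325 + 275 + 275 + 275 + 250 + 225 + 200 + 125 + 100 = 4350 MB.
Lower bound: ⌈4350/725⌉ = 6 discs.
A packing using 7 discs:
  disc 1: 675 = 675
  disc 2: 600 + 125 = 725
  disc 3: 525 + 200 = 725
  disc 4: 500 + 225 = 725
  disc 5: 325 + 275 + 100 = 700
  disc 6: 275 + 275 = 550
  disc 7: 250 = 250
No arrangement into 6 discs stays within capacity, so 7 is optimal.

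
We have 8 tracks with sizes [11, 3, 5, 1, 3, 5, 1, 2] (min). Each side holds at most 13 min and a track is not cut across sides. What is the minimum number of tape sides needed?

Total = 11 + 5 + 5 + 3 + 3 + 2 + 1 + 1 = 31 min.
Lower bound: ⌈31/13⌉ = 3 tape sides.
A packing using 3 tape sides:
  side 1: 11 + 2 = 13
  side 2: 5 + 5 + 3 = 13
  side 3: 3 + 1 + 1 = 5
This matches the lower bound, so 3 is optimal.

3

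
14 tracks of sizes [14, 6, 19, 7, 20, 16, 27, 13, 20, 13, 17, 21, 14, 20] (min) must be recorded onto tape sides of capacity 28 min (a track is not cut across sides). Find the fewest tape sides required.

Total = 27 + 21 + 20 + 20 + 20 + 19 + 17 + 16 + 14 + 14 + 13 + 13 + 7 + 6 = 227 min.
Lower bound: ⌈227/28⌉ = 9 tape sides.
A packing using 10 tape sides:
  side 1: 27 = 27
  side 2: 21 + 7 = 28
  side 3: 20 + 6 = 26
  side 4: 20 = 20
  side 5: 20 = 20
  side 6: 19 = 19
  side 7: 17 = 17
  side 8: 16 = 16
  side 9: 14 + 14 = 28
  side 10: 13 + 13 = 26
No arrangement into 9 tape sides stays within capacity, so 10 is optimal.

10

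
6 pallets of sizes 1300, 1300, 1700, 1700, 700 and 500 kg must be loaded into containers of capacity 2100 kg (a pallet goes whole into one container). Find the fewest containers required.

Total = 1700 + 1700 + 1300 + 1300 + 700 + 500 = 7200 kg.
Lower bound: ⌈7200/2100⌉ = 4 containers.
A packing using 4 containers:
  container 1: 1700 = 1700
  container 2: 1700 = 1700
  container 3: 1300 + 700 = 2000
  container 4: 1300 + 500 = 1800
This matches the lower bound, so 4 is optimal.

4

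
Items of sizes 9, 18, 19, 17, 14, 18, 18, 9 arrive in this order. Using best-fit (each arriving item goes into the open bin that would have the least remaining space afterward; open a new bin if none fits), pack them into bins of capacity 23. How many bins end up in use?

7

  9 → bin 1 (new)  [load 9/23]
  18 → bin 2 (new)  [load 18/23]
  19 → bin 3 (new)  [load 19/23]
  17 → bin 4 (new)  [load 17/23]
  14 → bin 1  [load 23/23]
  18 → bin 5 (new)  [load 18/23]
  18 → bin 6 (new)  [load 18/23]
  9 → bin 7 (new)  [load 9/23]
7 bins opened.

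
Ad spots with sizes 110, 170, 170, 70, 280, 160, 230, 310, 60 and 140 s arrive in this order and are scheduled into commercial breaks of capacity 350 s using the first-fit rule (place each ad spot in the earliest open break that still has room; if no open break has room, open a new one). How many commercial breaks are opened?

6

  110 → break 1 (new)  [load 110/350]
  170 → break 1  [load 280/350]
  170 → break 2 (new)  [load 170/350]
  70 → break 1  [load 350/350]
  280 → break 3 (new)  [load 280/350]
  160 → break 2  [load 330/350]
  230 → break 4 (new)  [load 230/350]
  310 → break 5 (new)  [load 310/350]
  60 → break 3  [load 340/350]
  140 → break 6 (new)  [load 140/350]
6 commercial breaks opened.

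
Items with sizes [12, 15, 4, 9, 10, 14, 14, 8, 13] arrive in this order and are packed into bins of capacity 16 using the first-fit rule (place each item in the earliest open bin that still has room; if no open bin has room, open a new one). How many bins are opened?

8

  12 → bin 1 (new)  [load 12/16]
  15 → bin 2 (new)  [load 15/16]
  4 → bin 1  [load 16/16]
  9 → bin 3 (new)  [load 9/16]
  10 → bin 4 (new)  [load 10/16]
  14 → bin 5 (new)  [load 14/16]
  14 → bin 6 (new)  [load 14/16]
  8 → bin 7 (new)  [load 8/16]
  13 → bin 8 (new)  [load 13/16]
8 bins opened.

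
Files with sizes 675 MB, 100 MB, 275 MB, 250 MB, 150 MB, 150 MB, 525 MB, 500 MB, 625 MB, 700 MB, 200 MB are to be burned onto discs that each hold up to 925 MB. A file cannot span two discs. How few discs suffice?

Total = 700 + 675 + 625 + 525 + 500 + 275 + 250 + 200 + 150 + 150 + 100 = 4150 MB.
Lower bound: ⌈4150/925⌉ = 5 discs.
A packing using 5 discs:
  disc 1: 700 + 200 = 900
  disc 2: 675 + 250 = 925
  disc 3: 625 + 275 = 900
  disc 4: 525 + 150 + 150 + 100 = 925
  disc 5: 500 = 500
This matches the lower bound, so 5 is optimal.

5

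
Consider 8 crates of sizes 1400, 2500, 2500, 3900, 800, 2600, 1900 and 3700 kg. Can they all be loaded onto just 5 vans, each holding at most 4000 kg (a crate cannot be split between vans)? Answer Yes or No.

Total = 19300 kg; ⌈19300/4000⌉ = 5.
The bound of 5 does not rule out 5, but exhaustive search shows no assignment into 5 vans of capacity 4000 kg exists — the minimum is 6.

No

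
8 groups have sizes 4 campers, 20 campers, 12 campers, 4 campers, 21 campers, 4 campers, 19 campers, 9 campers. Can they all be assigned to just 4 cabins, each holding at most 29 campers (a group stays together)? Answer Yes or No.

A valid assignment using 4 cabins:
  cabin 1: 21 + 4 + 4 = 29
  cabin 2: 20 + 9 = 29
  cabin 3: 19 + 4 = 23
  cabin 4: 12 = 12
Every load is within 29 campers, so 4 cabins suffice.

Yes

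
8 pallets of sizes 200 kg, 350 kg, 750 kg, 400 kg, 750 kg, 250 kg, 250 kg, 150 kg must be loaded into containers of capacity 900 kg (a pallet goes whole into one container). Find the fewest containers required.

Total = 750 + 750 + 400 + 350 + 250 + 250 + 200 + 150 = 3100 kg.
Lower bound: ⌈3100/900⌉ = 4 containers.
A packing using 4 containers:
  container 1: 750 + 150 = 900
  container 2: 750 = 750
  container 3: 400 + 350 = 750
  container 4: 250 + 250 + 200 = 700
This matches the lower bound, so 4 is optimal.

4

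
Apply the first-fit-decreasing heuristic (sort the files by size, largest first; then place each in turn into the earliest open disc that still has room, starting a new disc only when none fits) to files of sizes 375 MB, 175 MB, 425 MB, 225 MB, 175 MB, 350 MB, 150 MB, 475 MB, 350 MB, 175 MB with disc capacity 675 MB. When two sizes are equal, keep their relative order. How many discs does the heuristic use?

5

Sorted descending: 475, 425, 375, 350, 350, 225, 175, 175, 175, 150.
  475 → disc 1 (new)  [load 475/675]
  425 → disc 2 (new)  [load 425/675]
  375 → disc 3 (new)  [load 375/675]
  350 → disc 4 (new)  [load 350/675]
  350 → disc 5 (new)  [load 350/675]
  225 → disc 2  [load 650/675]
  175 → disc 1  [load 650/675]
  175 → disc 3  [load 550/675]
  175 → disc 4  [load 525/675]
  150 → disc 4  [load 675/675]
5 discs opened.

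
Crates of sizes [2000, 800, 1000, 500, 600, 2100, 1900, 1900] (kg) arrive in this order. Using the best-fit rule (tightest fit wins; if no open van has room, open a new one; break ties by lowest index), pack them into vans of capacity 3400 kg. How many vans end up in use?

5

  2000 → van 1 (new)  [load 2000/3400]
  800 → van 1  [load 2800/3400]
  1000 → van 2 (new)  [load 1000/3400]
  500 → van 1  [load 3300/3400]
  600 → van 2  [load 1600/3400]
  2100 → van 3 (new)  [load 2100/3400]
  1900 → van 4 (new)  [load 1900/3400]
  1900 → van 5 (new)  [load 1900/3400]
5 vans opened.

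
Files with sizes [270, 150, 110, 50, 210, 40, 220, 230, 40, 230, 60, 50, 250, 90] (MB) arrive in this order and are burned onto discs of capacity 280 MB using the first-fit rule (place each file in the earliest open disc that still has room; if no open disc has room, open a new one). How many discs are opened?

8

  270 → disc 1 (new)  [load 270/280]
  150 → disc 2 (new)  [load 150/280]
  110 → disc 2  [load 260/280]
  50 → disc 3 (new)  [load 50/280]
  210 → disc 3  [load 260/280]
  40 → disc 4 (new)  [load 40/280]
  220 → disc 4  [load 260/280]
  230 → disc 5 (new)  [load 230/280]
  40 → disc 5  [load 270/280]
  230 → disc 6 (new)  [load 230/280]
  60 → disc 7 (new)  [load 60/280]
  50 → disc 6  [load 280/280]
  250 → disc 8 (new)  [load 250/280]
  90 → disc 7  [load 150/280]
8 discs opened.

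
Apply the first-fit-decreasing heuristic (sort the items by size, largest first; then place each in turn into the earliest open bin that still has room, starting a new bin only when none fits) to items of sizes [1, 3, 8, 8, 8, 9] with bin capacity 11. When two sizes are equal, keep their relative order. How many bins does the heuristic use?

Sorted descending: 9, 8, 8, 8, 3, 1.
  9 → bin 1 (new)  [load 9/11]
  8 → bin 2 (new)  [load 8/11]
  8 → bin 3 (new)  [load 8/11]
  8 → bin 4 (new)  [load 8/11]
  3 → bin 2  [load 11/11]
  1 → bin 1  [load 10/11]
4 bins opened.

4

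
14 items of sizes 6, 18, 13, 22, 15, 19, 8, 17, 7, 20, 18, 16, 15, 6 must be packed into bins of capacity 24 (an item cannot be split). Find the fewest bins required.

10

Total = 22 + 20 + 19 + 18 + 18 + 17 + 16 + 15 + 15 + 13 + 8 + 7 + 6 + 6 = 200.
Lower bound: ⌈200/24⌉ = 9 bins.
Also, 10 items each exceed 12, and no two of those can share a bin, so at least 10 bins are needed.
A packing using 10 bins:
  bin 1: 22 = 22
  bin 2: 20 = 20
  bin 3: 19 = 19
  bin 4: 18 + 6 = 24
  bin 5: 18 + 6 = 24
  bin 6: 17 + 7 = 24
  bin 7: 16 + 8 = 24
  bin 8: 15 = 15
  bin 9: 15 = 15
  bin 10: 13 = 13
This matches the lower bound, so 10 is optimal.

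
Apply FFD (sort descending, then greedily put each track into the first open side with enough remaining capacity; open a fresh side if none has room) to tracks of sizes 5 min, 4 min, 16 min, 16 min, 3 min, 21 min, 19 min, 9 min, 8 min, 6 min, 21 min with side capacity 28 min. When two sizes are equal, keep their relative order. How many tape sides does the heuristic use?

Sorted descending: 21, 21, 19, 16, 16, 9, 8, 6, 5, 4, 3.
  21 → side 1 (new)  [load 21/28]
  21 → side 2 (new)  [load 21/28]
  19 → side 3 (new)  [load 19/28]
  16 → side 4 (new)  [load 16/28]
  16 → side 5 (new)  [load 16/28]
  9 → side 3  [load 28/28]
  8 → side 4  [load 24/28]
  6 → side 1  [load 27/28]
  5 → side 2  [load 26/28]
  4 → side 4  [load 28/28]
  3 → side 5  [load 19/28]
5 tape sides opened.

5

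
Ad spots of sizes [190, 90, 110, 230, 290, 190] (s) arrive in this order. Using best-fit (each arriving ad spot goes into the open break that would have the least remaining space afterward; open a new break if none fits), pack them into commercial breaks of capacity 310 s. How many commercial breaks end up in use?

  190 → break 1 (new)  [load 190/310]
  90 → break 1  [load 280/310]
  110 → break 2 (new)  [load 110/310]
  230 → break 3 (new)  [load 230/310]
  290 → break 4 (new)  [load 290/310]
  190 → break 2  [load 300/310]
4 commercial breaks opened.

4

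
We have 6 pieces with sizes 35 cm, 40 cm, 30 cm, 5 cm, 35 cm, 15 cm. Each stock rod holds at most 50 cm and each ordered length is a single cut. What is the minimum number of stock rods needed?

Total = 40 + 35 + 35 + 30 + 15 + 5 = 160 cm.
Lower bound: ⌈160/50⌉ = 4 stock rods.
A packing using 4 stock rods:
  stock rod 1: 40 + 5 = 45
  stock rod 2: 35 + 15 = 50
  stock rod 3: 35 = 35
  stock rod 4: 30 = 30
This matches the lower bound, so 4 is optimal.

4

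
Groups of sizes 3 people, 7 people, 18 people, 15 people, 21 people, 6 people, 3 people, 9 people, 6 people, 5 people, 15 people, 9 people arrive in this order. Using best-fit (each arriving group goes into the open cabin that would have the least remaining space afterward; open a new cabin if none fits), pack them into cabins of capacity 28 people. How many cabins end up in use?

  3 → cabin 1 (new)  [load 3/28]
  7 → cabin 1  [load 10/28]
  18 → cabin 1  [load 28/28]
  15 → cabin 2 (new)  [load 15/28]
  21 → cabin 3 (new)  [load 21/28]
  6 → cabin 3  [load 27/28]
  3 → cabin 2  [load 18/28]
  9 → cabin 2  [load 27/28]
  6 → cabin 4 (new)  [load 6/28]
  5 → cabin 4  [load 11/28]
  15 → cabin 4  [load 26/28]
  9 → cabin 5 (new)  [load 9/28]
5 cabins opened.

5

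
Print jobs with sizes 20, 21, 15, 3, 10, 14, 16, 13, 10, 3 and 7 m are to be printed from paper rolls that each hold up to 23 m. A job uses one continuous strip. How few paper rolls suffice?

Total = 21 + 20 + 16 + 15 + 14 + 13 + 10 + 10 + 7 + 3 + 3 = 132 m.
Lower bound: ⌈132/23⌉ = 6 paper rolls.
A packing using 7 paper rolls:
  roll 1: 21 = 21
  roll 2: 20 + 3 = 23
  roll 3: 16 + 7 = 23
  roll 4: 15 + 3 = 18
  roll 5: 14 = 14
  roll 6: 13 + 10 = 23
  roll 7: 10 = 10
No arrangement into 6 paper rolls stays within capacity, so 7 is optimal.

7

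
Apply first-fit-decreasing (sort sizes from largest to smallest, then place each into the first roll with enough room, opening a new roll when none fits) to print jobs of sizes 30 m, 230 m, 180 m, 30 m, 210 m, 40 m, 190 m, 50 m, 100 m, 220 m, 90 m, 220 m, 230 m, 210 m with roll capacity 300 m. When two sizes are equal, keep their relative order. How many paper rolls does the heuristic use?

8

Sorted descending: 230, 230, 220, 220, 210, 210, 190, 180, 100, 90, 50, 40, 30, 30.
  230 → roll 1 (new)  [load 230/300]
  230 → roll 2 (new)  [load 230/300]
  220 → roll 3 (new)  [load 220/300]
  220 → roll 4 (new)  [load 220/300]
  210 → roll 5 (new)  [load 210/300]
  210 → roll 6 (new)  [load 210/300]
  190 → roll 7 (new)  [load 190/300]
  180 → roll 8 (new)  [load 180/300]
  100 → roll 7  [load 290/300]
  90 → roll 5  [load 300/300]
  50 → roll 1  [load 280/300]
  40 → roll 2  [load 270/300]
  30 → roll 2  [load 300/300]
  30 → roll 3  [load 250/300]
8 paper rolls opened.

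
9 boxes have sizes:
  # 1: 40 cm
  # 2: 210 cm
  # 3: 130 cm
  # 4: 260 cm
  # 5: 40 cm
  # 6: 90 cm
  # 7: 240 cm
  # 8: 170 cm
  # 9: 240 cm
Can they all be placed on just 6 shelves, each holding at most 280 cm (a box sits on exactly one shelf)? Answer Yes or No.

A valid assignment using 6 shelves:
  shelf 1: 260 = 260
  shelf 2: 240 + 40 = 280
  shelf 3: 240 + 40 = 280
  shelf 4: 210 = 210
  shelf 5: 170 + 90 = 260
  shelf 6: 130 = 130
Every load is within 280 cm, so 6 shelves suffice.

Yes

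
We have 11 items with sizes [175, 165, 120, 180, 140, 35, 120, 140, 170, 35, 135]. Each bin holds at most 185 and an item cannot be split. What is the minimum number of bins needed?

Total = 180 + 175 + 170 + 165 + 140 + 140 + 135 + 120 + 120 + 35 + 35 = 1415.
Lower bound: ⌈1415/185⌉ = 8 bins.
Also, 9 items each exceed 185/2, and no two of those can share a bin, so at least 9 bins are needed.
A packing using 9 bins:
  bin 1: 180 = 180
  bin 2: 175 = 175
  bin 3: 170 = 170
  bin 4: 165 = 165
  bin 5: 140 + 35 = 175
  bin 6: 140 + 35 = 175
  bin 7: 135 = 135
  bin 8: 120 = 120
  bin 9: 120 = 120
This matches the lower bound, so 9 is optimal.

9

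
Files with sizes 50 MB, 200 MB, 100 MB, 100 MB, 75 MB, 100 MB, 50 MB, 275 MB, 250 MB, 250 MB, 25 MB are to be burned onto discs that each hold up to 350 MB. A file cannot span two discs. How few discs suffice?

5

Total = 275 + 250 + 250 + 200 + 100 + 100 + 100 + 75 + 50 + 50 + 25 = 1475 MB.
Lower bound: ⌈1475/350⌉ = 5 discs.
A packing using 5 discs:
  disc 1: 275 + 75 = 350
  disc 2: 250 + 100 = 350
  disc 3: 250 + 100 = 350
  disc 4: 200 + 100 + 50 = 350
  disc 5: 50 + 25 = 75
This matches the lower bound, so 5 is optimal.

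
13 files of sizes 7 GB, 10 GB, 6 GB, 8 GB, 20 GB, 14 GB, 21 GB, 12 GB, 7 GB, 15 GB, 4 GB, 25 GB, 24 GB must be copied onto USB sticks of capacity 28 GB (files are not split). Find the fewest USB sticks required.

Total = 25 + 24 + 21 + 20 + 15 + 14 + 12 + 10 + 8 + 7 + 7 + 6 + 4 = 173 GB.
Lower bound: ⌈173/28⌉ = 7 USB sticks.
A packing using 7 USB sticks:
  USB stick 1: 25 = 25
  USB stick 2: 24 + 4 = 28
  USB stick 3: 21 + 7 = 28
  USB stick 4: 20 + 8 = 28
  USB stick 5: 15 + 12 = 27
  USB stick 6: 14 + 10 = 24
  USB stick 7: 7 + 6 = 13
This matches the lower bound, so 7 is optimal.

7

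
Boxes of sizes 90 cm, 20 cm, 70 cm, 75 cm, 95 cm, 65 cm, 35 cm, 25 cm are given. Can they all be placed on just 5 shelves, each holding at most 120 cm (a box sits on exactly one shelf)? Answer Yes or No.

Yes

A valid assignment using 5 shelves:
  shelf 1: 95 + 25 = 120
  shelf 2: 90 + 20 = 110
  shelf 3: 75 + 35 = 110
  shelf 4: 70 = 70
  shelf 5: 65 = 65
Every load is within 120 cm, so 5 shelves suffice.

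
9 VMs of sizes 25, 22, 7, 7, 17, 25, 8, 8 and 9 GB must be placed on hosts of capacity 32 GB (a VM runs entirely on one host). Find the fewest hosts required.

5

Total = 25 + 25 + 22 + 17 + 9 + 8 + 8 + 7 + 7 = 128 GB.
Lower bound: ⌈128/32⌉ = 4 hosts.
A packing using 5 hosts:
  host 1: 25 + 7 = 32
  host 2: 25 + 7 = 32
  host 3: 22 + 9 = 31
  host 4: 17 + 8 = 25
  host 5: 8 = 8
No arrangement into 4 hosts stays within capacity, so 5 is optimal.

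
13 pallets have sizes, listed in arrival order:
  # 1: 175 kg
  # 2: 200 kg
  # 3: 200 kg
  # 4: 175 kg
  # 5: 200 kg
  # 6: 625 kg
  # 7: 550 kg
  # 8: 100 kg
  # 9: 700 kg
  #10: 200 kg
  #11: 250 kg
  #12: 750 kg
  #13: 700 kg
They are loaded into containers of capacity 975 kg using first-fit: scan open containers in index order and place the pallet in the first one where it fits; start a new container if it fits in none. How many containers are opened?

6

  175 → container 1 (new)  [load 175/975]
  200 → container 1  [load 375/975]
  200 → container 1  [load 575/975]
  175 → container 1  [load 750/975]
  200 → container 1  [load 950/975]
  625 → container 2 (new)  [load 625/975]
  550 → container 3 (new)  [load 550/975]
  100 → container 2  [load 725/975]
  700 → container 4 (new)  [load 700/975]
  200 → container 2  [load 925/975]
  250 → container 3  [load 800/975]
  750 → container 5 (new)  [load 750/975]
  700 → container 6 (new)  [load 700/975]
6 containers opened.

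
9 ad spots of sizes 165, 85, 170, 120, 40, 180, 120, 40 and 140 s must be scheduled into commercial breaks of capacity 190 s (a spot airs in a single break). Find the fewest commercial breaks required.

Total = 180 + 170 + 165 + 140 + 120 + 120 + 85 + 40 + 40 = 1060 s.
Lower bound: ⌈1060/190⌉ = 6 commercial breaks.
A packing using 7 commercial breaks:
  break 1: 180 = 180
  break 2: 170 = 170
  break 3: 165 = 165
  break 4: 140 + 40 = 180
  break 5: 120 + 40 = 160
  break 6: 120 = 120
  break 7: 85 = 85
No arrangement into 6 commercial breaks stays within capacity, so 7 is optimal.

7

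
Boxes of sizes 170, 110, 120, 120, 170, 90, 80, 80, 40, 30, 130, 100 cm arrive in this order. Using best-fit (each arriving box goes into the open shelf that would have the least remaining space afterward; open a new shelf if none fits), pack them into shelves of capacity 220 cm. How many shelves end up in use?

  170 → shelf 1 (new)  [load 170/220]
  110 → shelf 2 (new)  [load 110/220]
  120 → shelf 3 (new)  [load 120/220]
  120 → shelf 4 (new)  [load 120/220]
  170 → shelf 5 (new)  [load 170/220]
  90 → shelf 3  [load 210/220]
  80 → shelf 4  [load 200/220]
  80 → shelf 2  [load 190/220]
  40 → shelf 1  [load 210/220]
  30 → shelf 2  [load 220/220]
  130 → shelf 6 (new)  [load 130/220]
  100 → shelf 7 (new)  [load 100/220]
7 shelves opened.

7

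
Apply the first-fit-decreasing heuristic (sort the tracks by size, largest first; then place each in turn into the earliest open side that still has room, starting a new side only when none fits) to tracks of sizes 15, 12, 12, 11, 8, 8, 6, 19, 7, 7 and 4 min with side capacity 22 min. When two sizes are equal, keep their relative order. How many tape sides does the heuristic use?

6

Sorted descending: 19, 15, 12, 12, 11, 8, 8, 7, 7, 6, 4.
  19 → side 1 (new)  [load 19/22]
  15 → side 2 (new)  [load 15/22]
  12 → side 3 (new)  [load 12/22]
  12 → side 4 (new)  [load 12/22]
  11 → side 5 (new)  [load 11/22]
  8 → side 3  [load 20/22]
  8 → side 4  [load 20/22]
  7 → side 2  [load 22/22]
  7 → side 5  [load 18/22]
  6 → side 6 (new)  [load 6/22]
  4 → side 5  [load 22/22]
6 tape sides opened.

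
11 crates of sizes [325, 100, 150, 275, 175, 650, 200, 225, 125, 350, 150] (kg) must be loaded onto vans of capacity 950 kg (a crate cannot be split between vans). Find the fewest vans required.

3

Total = 650 + 350 + 325 + 275 + 225 + 200 + 175 + 150 + 150 + 125 + 100 = 2725 kg.
Lower bound: ⌈2725/950⌉ = 3 vans.
A packing using 3 vans:
  van 1: 650 + 275 = 925
  van 2: 350 + 325 + 225 = 900
  van 3: 200 + 175 + 150 + 150 + 125 + 100 = 900
This matches the lower bound, so 3 is optimal.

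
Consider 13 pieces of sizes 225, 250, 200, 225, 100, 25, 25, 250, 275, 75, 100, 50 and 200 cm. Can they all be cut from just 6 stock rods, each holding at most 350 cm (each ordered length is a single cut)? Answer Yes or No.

No

Total = 2000 cm; ⌈2000/350⌉ = 6.
7 pieces each exceed half the capacity and cannot share a stock rod, forcing at least 7 stock rods.
At least 7 stock rods are required, but only 6 are allowed.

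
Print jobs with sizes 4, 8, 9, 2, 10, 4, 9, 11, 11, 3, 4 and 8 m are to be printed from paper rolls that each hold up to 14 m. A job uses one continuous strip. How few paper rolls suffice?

7

Total = 11 + 11 + 10 + 9 + 9 + 8 + 8 + 4 + 4 + 4 + 3 + 2 = 83 m.
Lower bound: ⌈83/14⌉ = 6 paper rolls.
Also, 7 print jobs each exceed 7 m, and no two of those can share a roll, so at least 7 paper rolls are needed.
A packing using 7 paper rolls:
  roll 1: 11 + 3 = 14
  roll 2: 11 + 2 = 13
  roll 3: 10 + 4 = 14
  roll 4: 9 + 4 = 13
  roll 5: 9 + 4 = 13
  roll 6: 8 = 8
  roll 7: 8 = 8
This matches the lower bound, so 7 is optimal.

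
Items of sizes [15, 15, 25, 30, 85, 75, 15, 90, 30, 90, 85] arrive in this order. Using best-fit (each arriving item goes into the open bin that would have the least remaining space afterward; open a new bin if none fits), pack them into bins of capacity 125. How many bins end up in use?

6

  15 → bin 1 (new)  [load 15/125]
  15 → bin 1  [load 30/125]
  25 → bin 1  [load 55/125]
  30 → bin 1  [load 85/125]
  85 → bin 2 (new)  [load 85/125]
  75 → bin 3 (new)  [load 75/125]
  15 → bin 1  [load 100/125]
  90 → bin 4 (new)  [load 90/125]
  30 → bin 4  [load 120/125]
  90 → bin 5 (new)  [load 90/125]
  85 → bin 6 (new)  [load 85/125]
6 bins opened.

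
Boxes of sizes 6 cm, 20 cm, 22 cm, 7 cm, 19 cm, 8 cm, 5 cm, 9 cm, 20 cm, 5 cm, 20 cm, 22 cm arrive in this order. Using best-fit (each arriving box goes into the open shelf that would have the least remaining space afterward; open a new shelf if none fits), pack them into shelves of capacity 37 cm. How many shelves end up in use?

6

  6 → shelf 1 (new)  [load 6/37]
  20 → shelf 1  [load 26/37]
  22 → shelf 2 (new)  [load 22/37]
  7 → shelf 1  [load 33/37]
  19 → shelf 3 (new)  [load 19/37]
  8 → shelf 2  [load 30/37]
  5 → shelf 2  [load 35/37]
  9 → shelf 3  [load 28/37]
  20 → shelf 4 (new)  [load 20/37]
  5 → shelf 3  [load 33/37]
  20 → shelf 5 (new)  [load 20/37]
  22 → shelf 6 (new)  [load 22/37]
6 shelves opened.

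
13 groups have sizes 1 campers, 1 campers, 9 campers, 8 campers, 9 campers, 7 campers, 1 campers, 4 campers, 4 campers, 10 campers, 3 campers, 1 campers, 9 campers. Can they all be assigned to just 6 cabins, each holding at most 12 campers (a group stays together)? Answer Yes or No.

Yes

A valid assignment using 6 cabins:
  cabin 1: 10 + 1 + 1 = 12
  cabin 2: 9 + 3 = 12
  cabin 3: 9 + 1 + 1 = 11
  cabin 4: 9 = 9
  cabin 5: 8 + 4 = 12
  cabin 6: 7 + 4 = 11
Every load is within 12 campers, so 6 cabins suffice.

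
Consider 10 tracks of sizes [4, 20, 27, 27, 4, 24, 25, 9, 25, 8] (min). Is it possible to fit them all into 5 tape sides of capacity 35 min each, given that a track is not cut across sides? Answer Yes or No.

No

Total = 173 min; ⌈173/35⌉ = 5.
6 tracks each exceed half the capacity and cannot share a side, forcing at least 6 tape sides.
At least 6 tape sides are required, but only 5 are allowed.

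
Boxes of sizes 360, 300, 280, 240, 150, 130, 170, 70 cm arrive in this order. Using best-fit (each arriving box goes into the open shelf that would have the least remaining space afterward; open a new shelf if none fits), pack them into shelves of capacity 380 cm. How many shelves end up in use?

  360 → shelf 1 (new)  [load 360/380]
  300 → shelf 2 (new)  [load 300/380]
  280 → shelf 3 (new)  [load 280/380]
  240 → shelf 4 (new)  [load 240/380]
  150 → shelf 5 (new)  [load 150/380]
  130 → shelf 4  [load 370/380]
  170 → shelf 5  [load 320/380]
  70 → shelf 2  [load 370/380]
5 shelves opened.

5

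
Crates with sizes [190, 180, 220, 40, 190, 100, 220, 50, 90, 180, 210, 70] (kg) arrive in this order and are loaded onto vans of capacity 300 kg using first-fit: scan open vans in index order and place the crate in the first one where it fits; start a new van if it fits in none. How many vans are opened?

7

  190 → van 1 (new)  [load 190/300]
  180 → van 2 (new)  [load 180/300]
  220 → van 3 (new)  [load 220/300]
  40 → van 1  [load 230/300]
  190 → van 4 (new)  [load 190/300]
  100 → van 2  [load 280/300]
  220 → van 5 (new)  [load 220/300]
  50 → van 1  [load 280/300]
  90 → van 4  [load 280/300]
  180 → van 6 (new)  [load 180/300]
  210 → van 7 (new)  [load 210/300]
  70 → van 3  [load 290/300]
7 vans opened.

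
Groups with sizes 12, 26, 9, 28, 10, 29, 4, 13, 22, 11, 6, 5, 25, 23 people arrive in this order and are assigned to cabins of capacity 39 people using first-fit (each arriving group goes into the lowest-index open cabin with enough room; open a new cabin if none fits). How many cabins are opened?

  12 → cabin 1 (new)  [load 12/39]
  26 → cabin 1  [load 38/39]
  9 → cabin 2 (new)  [load 9/39]
  28 → cabin 2  [load 37/39]
  10 → cabin 3 (new)  [load 10/39]
  29 → cabin 3  [load 39/39]
  4 → cabin 4 (new)  [load 4/39]
  13 → cabin 4  [load 17/39]
  22 → cabin 4  [load 39/39]
  11 → cabin 5 (new)  [load 11/39]
  6 → cabin 5  [load 17/39]
  5 → cabin 5  [load 22/39]
  25 → cabin 6 (new)  [load 25/39]
  23 → cabin 7 (new)  [load 23/39]
7 cabins opened.

7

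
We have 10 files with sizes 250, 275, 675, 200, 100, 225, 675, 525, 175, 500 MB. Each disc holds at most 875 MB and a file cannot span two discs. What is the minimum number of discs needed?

Total = 675 + 675 + 525 + 500 + 275 + 250 + 225 + 200 + 175 + 100 = 3600 MB.
Lower bound: ⌈3600/875⌉ = 5 discs.
A packing using 5 discs:
  disc 1: 675 + 200 = 875
  disc 2: 675 + 175 = 850
  disc 3: 525 + 275 = 800
  disc 4: 500 + 250 + 100 = 850
  disc 5: 225 = 225
This matches the lower bound, so 5 is optimal.

5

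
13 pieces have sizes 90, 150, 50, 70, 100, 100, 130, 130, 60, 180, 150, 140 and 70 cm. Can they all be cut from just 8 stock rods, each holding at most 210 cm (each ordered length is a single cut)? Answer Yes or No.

A valid assignment using 8 stock rods:
  stock rod 1: 180 = 180
  stock rod 2: 150 + 60 = 210
  stock rod 3: 150 + 50 = 200
  stock rod 4: 140 + 70 = 210
  stock rod 5: 130 + 70 = 200
  stock rod 6: 130 = 130
  stock rod 7: 100 + 100 = 200
  stock rod 8: 90 = 90
Every load is within 210 cm, so 8 stock rods suffice.

Yes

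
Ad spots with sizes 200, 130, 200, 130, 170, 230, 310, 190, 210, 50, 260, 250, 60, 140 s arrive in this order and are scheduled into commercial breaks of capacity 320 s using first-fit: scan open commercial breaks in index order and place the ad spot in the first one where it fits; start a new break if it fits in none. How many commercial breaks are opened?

  200 → break 1 (new)  [load 200/320]
  130 → break 2 (new)  [load 130/320]
  200 → break 3 (new)  [load 200/320]
  130 → break 2  [load 260/320]
  170 → break 4 (new)  [load 170/320]
  230 → break 5 (new)  [load 230/320]
  310 → break 6 (new)  [load 310/320]
  190 → break 7 (new)  [load 190/320]
  210 → break 8 (new)  [load 210/320]
  50 → break 1  [load 250/320]
  260 → break 9 (new)  [load 260/320]
  250 → break 10 (new)  [load 250/320]
  60 → break 1  [load 310/320]
  140 → break 4  [load 310/320]
10 commercial breaks opened.

10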